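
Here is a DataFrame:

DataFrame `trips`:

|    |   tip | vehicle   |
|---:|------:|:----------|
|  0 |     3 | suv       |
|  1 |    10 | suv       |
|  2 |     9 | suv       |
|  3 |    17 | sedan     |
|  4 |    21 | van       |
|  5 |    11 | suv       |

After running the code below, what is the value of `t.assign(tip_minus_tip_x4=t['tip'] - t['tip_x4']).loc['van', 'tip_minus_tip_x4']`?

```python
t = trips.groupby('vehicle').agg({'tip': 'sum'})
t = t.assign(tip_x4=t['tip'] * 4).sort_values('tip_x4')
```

-63

group by vehicle, sum of tip:
         tip
vehicle     
sedan     17
suv       33
van       21
add column tip_x4 = t['tip'] * 4:
         tip  tip_x4
vehicle             
sedan     17      68
suv       33     132
van       21      84
sort by tip_x4:
         tip  tip_x4
vehicle             
sedan     17      68
van       21      84
suv       33     132
add column tip_minus_tip_x4 = t['tip'] - t['tip_x4']:
         tip  tip_x4  tip_minus_tip_x4
vehicle                               
sedan     17      68               -51
van       21      84               -63
suv       33     132               -99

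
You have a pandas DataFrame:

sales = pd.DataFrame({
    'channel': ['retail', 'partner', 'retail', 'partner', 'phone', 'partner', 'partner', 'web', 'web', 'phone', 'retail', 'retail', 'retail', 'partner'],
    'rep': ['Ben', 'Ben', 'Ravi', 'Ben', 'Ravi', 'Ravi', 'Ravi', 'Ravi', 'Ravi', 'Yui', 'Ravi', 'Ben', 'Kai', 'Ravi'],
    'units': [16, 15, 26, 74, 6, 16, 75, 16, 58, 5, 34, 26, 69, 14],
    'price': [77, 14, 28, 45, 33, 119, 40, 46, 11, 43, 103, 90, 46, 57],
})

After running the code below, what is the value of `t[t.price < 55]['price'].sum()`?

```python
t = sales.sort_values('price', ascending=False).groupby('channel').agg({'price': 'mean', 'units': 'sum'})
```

66.5

sort by price descending:
    channel   rep  units  price
5   partner  Ravi     16    119
10   retail  Ravi     34    103
11   retail   Ben     26     90
0    retail   Ben     16     77
13  partner  Ravi     14     57
7       web  Ravi     16     46
12   retail   Kai     69     46
3   partner   Ben     74     45
9     phone   Yui      5     43
6   partner  Ravi     75     40
4     phone  Ravi      6     33
2    retail  Ravi     26     28
1   partner   Ben     15     14
8       web  Ravi     58     11
group by channel: mean(price), sum(units):
         price  units
channel              
partner   55.0    194
phone     38.0     11
retail    68.8    171
web       28.5     74
filter rows where price < 55:
         price  units
channel              
phone     38.0     11
web       28.5     74
sum of column 'price' → 66.5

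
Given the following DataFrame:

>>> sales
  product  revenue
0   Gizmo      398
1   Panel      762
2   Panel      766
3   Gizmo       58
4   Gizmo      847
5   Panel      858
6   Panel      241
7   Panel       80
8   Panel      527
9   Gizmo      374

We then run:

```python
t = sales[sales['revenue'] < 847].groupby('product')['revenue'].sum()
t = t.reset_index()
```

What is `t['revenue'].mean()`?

filter rows where revenue < 847:
  product  revenue
0   Gizmo      398
1   Panel      762
2   Panel      766
3   Gizmo       58
6   Panel      241
7   Panel       80
8   Panel      527
9   Gizmo      374
group by product, sum of revenue:
product
Gizmo     830
Panel    2376
Name: revenue, dtype: int64
reset_index():
  product  revenue
0   Gizmo      830
1   Panel     2376
Then the mean of column 'revenue': 1603.0

1603.0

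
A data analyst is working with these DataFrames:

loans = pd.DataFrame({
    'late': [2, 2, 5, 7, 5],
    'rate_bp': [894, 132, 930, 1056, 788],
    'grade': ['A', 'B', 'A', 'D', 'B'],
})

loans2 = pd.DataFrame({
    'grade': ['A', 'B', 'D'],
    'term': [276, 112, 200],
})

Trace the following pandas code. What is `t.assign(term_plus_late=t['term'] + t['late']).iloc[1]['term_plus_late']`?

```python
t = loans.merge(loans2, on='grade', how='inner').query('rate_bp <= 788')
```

merge on 'grade' (how='inner') → 5 rows:
   late  rate_bp grade  term
0     2      894     A   276
1     2      132     B   112
2     5      930     A   276
3     7     1056     D   200
4     5      788     B   112
filter rows where rate_bp <= 788:
   late  rate_bp grade  term
1     2      132     B   112
4     5      788     B   112
add column term_plus_late = t['term'] + t['late']:
   late  rate_bp grade  term  term_plus_late
1     2      132     B   112             114
4     5      788     B   112             117
value at position 1, column 'term_plus_late' → 117

117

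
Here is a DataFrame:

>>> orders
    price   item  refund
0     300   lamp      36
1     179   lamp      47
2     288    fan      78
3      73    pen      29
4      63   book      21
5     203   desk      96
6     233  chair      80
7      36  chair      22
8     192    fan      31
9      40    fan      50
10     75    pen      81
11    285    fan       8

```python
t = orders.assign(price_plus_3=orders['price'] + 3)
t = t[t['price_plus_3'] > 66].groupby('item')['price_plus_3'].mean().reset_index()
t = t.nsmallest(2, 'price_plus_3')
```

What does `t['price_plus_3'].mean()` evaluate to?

add column price_plus_3 = orders['price'] + 3:
    price   item  refund  price_plus_3
0     300   lamp      36           303
1     179   lamp      47           182
2     288    fan      78           291
3      73    pen      29            76
4      63   book      21            66
5     203   desk      96           206
6     233  chair      80           236
7      36  chair      22            39
8     192    fan      31           195
9      40    fan      50            43
10     75    pen      81            78
11    285    fan       8           288
filter rows where price_plus_3 > 66:
    price   item  refund  price_plus_3
0     300   lamp      36           303
1     179   lamp      47           182
2     288    fan      78           291
3      73    pen      29            76
5     203   desk      96           206
6     233  chair      80           236
8     192    fan      31           195
10     75    pen      81            78
11    285    fan       8           288
group by item, mean of price_plus_3:
item
chair    236.0
desk     206.0
fan      258.0
lamp     242.5
pen       77.0
Name: price_plus_3, dtype: float64
reset_index():
    item  price_plus_3
0  chair         236.0
1   desk         206.0
2    fan         258.0
3   lamp         242.5
4    pen          77.0
take 2 rows with smallest price_plus_3:
   item  price_plus_3
4   pen          77.0
1  desk         206.0
Finally, mean of column 'price_plus_3' = 141.5.

141.5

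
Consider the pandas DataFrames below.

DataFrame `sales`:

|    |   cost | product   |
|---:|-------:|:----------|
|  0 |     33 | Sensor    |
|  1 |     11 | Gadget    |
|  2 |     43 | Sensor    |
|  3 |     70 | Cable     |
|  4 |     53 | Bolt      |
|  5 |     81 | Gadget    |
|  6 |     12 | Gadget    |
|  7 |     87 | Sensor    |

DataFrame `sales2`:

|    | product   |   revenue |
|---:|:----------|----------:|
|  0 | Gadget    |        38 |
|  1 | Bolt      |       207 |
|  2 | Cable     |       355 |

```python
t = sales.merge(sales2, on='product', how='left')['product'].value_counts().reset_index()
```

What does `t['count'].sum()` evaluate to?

merge on 'product' (how='left') → 8 rows:
   cost product  revenue
0    33  Sensor      NaN
1    11  Gadget     38.0
2    43  Sensor      NaN
3    70   Cable    355.0
4    53    Bolt    207.0
5    81  Gadget     38.0
6    12  Gadget     38.0
7    87  Sensor      NaN
value_counts of product:
product
Sensor    3
Gadget    3
Cable     1
Bolt      1
Name: count, dtype: int64
reset_index():
  product  count
0  Sensor      3
1  Gadget      3
2   Cable      1
3    Bolt      1
sum of column 'count' → 8

8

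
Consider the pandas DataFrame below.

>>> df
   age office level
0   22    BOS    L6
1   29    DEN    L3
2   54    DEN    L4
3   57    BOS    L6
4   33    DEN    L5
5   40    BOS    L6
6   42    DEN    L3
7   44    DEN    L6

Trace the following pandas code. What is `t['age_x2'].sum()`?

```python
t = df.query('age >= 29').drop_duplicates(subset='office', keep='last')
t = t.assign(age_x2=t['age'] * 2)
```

168

filter rows where age >= 29:
   age office level
1   29    DEN    L3
2   54    DEN    L4
3   57    BOS    L6
4   33    DEN    L5
5   40    BOS    L6
6   42    DEN    L3
7   44    DEN    L6
drop duplicate office (keep=last):
   age office level
5   40    BOS    L6
7   44    DEN    L6
add column age_x2 = t['age'] * 2:
   age office level  age_x2
5   40    BOS    L6      80
7   44    DEN    L6      88
sum of column 'age_x2' → 168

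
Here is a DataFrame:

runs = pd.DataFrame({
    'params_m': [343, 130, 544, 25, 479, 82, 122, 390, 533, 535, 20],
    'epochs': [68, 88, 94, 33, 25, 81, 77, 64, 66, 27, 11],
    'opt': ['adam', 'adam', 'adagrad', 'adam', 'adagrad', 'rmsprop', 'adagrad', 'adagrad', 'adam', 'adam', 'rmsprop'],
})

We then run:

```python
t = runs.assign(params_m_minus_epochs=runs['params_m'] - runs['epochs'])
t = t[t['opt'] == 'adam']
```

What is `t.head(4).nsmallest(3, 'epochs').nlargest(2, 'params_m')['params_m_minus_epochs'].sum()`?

add column params_m_minus_epochs = runs['params_m'] - runs['epochs']:
    params_m  epochs      opt  params_m_minus_epochs
0        343      68     adam                    275
1        130      88     adam                     42
2        544      94  adagrad                    450
3         25      33     adam                     -8
4        479      25  adagrad                    454
5         82      81  rmsprop                      1
6        122      77  adagrad                     45
7        390      64  adagrad                    326
8        533      66     adam                    467
9        535      27     adam                    508
10        20      11  rmsprop                      9
filter rows where opt == 'adam':
   params_m  epochs   opt  params_m_minus_epochs
0       343      68  adam                    275
1       130      88  adam                     42
3        25      33  adam                     -8
8       533      66  adam                    467
9       535      27  adam                    508
take first 4 rows:
   params_m  epochs   opt  params_m_minus_epochs
0       343      68  adam                    275
1       130      88  adam                     42
3        25      33  adam                     -8
8       533      66  adam                    467
take 3 rows with smallest epochs:
   params_m  epochs   opt  params_m_minus_epochs
3        25      33  adam                     -8
8       533      66  adam                    467
0       343      68  adam                    275
take 2 rows with largest params_m:
   params_m  epochs   opt  params_m_minus_epochs
8       533      66  adam                    467
0       343      68  adam                    275
So sum() = 742.

742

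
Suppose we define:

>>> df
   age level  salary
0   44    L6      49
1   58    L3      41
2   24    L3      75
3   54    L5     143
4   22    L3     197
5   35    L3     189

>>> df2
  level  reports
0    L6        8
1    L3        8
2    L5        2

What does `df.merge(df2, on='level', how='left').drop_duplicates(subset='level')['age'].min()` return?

merge on 'level' (how='left') → 6 rows:
   age level  salary  reports
0   44    L6      49        8
1   58    L3      41        8
2   24    L3      75        8
3   54    L5     143        2
4   22    L3     197        8
5   35    L3     189        8
drop duplicate level (keep=first):
   age level  salary  reports
0   44    L6      49        8
1   58    L3      41        8
3   54    L5     143        2
Then the min of column 'age': 44

44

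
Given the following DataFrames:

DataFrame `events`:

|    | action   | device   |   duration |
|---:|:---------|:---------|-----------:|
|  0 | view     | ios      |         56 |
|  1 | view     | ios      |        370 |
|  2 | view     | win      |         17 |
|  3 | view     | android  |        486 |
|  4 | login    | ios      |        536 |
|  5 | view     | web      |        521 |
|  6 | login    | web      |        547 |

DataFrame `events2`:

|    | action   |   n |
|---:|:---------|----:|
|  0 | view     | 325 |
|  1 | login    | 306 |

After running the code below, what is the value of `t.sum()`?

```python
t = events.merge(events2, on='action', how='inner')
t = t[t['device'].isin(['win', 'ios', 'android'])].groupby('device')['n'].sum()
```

merge on 'action' (how='inner') → 7 rows:
  action   device  duration    n
0   view      ios        56  325
1   view      ios       370  325
2   view      win        17  325
3   view  android       486  325
4  login      ios       536  306
5   view      web       521  325
6  login      web       547  306
filter rows where device in ['win', 'ios', 'android']:
  action   device  duration    n
0   view      ios        56  325
1   view      ios       370  325
2   view      win        17  325
3   view  android       486  325
4  login      ios       536  306
group by device, sum of n:
device
android    325
ios        956
win        325
Name: n, dtype: int64
sum of the resulting series → 1606

1606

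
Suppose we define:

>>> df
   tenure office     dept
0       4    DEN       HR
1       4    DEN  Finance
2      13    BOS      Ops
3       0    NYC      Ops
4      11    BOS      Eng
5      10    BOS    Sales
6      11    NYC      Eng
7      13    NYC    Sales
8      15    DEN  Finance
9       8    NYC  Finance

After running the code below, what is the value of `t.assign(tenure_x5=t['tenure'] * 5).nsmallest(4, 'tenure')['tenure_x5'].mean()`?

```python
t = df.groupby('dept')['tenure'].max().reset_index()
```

51.25

group by dept, max of tenure:
dept
Eng        11
Finance    15
HR          4
Ops        13
Sales      13
Name: tenure, dtype: int64
reset_index():
      dept  tenure
0      Eng      11
1  Finance      15
2       HR       4
3      Ops      13
4    Sales      13
add column tenure_x5 = t['tenure'] * 5:
      dept  tenure  tenure_x5
0      Eng      11         55
1  Finance      15         75
2       HR       4         20
3      Ops      13         65
4    Sales      13         65
take 4 rows with smallest tenure:
    dept  tenure  tenure_x5
2     HR       4         20
0    Eng      11         55
3    Ops      13         65
4  Sales      13         65
Finally, mean of column 'tenure_x5' = 51.25.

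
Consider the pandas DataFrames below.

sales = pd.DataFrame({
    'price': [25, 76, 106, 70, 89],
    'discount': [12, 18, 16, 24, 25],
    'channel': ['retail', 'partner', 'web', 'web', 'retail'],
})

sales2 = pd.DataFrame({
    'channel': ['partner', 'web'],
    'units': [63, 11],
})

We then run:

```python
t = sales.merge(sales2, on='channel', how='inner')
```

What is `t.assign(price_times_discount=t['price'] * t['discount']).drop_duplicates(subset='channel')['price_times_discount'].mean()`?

1532.0

merge on 'channel' (how='inner') → 3 rows:
   price  discount  channel  units
0     76        18  partner     63
1    106        16      web     11
2     70        24      web     11
add column price_times_discount = t['price'] * t['discount']:
   price  discount  channel  units  price_times_discount
0     76        18  partner     63                  1368
1    106        16      web     11                  1696
2     70        24      web     11                  1680
drop duplicate channel (keep=first):
   price  discount  channel  units  price_times_discount
0     76        18  partner     63                  1368
1    106        16      web     11                  1696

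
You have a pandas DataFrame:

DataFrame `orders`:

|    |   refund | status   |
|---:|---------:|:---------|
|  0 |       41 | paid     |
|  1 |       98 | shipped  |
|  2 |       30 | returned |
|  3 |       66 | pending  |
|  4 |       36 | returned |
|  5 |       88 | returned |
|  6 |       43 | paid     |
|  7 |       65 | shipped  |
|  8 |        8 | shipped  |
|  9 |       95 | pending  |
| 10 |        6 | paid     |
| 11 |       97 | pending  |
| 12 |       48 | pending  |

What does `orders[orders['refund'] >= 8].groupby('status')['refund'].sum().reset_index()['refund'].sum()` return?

715

filter rows where refund >= 8:
    refund    status
0       41      paid
1       98   shipped
2       30  returned
3       66   pending
4       36  returned
5       88  returned
6       43      paid
7       65   shipped
8        8   shipped
9       95   pending
11      97   pending
12      48   pending
group by status, sum of refund:
status
paid         84
pending     306
returned    154
shipped     171
Name: refund, dtype: int64
reset_index():
     status  refund
0      paid      84
1   pending     306
2  returned     154
3   shipped     171
Finally, sum of column 'refund' = 715.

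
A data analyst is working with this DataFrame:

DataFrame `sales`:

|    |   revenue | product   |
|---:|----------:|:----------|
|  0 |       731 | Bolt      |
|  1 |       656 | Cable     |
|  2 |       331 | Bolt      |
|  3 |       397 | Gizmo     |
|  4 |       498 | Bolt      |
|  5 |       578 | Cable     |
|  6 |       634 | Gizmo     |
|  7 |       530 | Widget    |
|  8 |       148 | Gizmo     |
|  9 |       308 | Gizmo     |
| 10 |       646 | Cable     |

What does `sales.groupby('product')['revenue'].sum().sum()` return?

group by product, sum of revenue:
product
Bolt      1560
Cable     1880
Gizmo     1487
Widget     530
Name: revenue, dtype: int64
Finally, sum of the resulting series = 5457.

5457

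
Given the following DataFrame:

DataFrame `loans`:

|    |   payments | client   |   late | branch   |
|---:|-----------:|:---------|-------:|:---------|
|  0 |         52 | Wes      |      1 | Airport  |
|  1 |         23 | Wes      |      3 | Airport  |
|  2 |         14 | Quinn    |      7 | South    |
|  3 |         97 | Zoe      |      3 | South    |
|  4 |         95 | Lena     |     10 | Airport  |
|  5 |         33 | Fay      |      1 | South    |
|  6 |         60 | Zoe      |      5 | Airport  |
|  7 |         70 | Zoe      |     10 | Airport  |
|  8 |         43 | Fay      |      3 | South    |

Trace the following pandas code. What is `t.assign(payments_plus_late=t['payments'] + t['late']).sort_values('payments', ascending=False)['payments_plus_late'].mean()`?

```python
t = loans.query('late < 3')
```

filter rows where late < 3:
   payments client  late   branch
0        52    Wes     1  Airport
5        33    Fay     1    South
add column payments_plus_late = t['payments'] + t['late']:
   payments client  late   branch  payments_plus_late
0        52    Wes     1  Airport                  53
5        33    Fay     1    South                  34
sort by payments descending:
   payments client  late   branch  payments_plus_late
0        52    Wes     1  Airport                  53
5        33    Fay     1    South                  34
Reading off the mean of column 'payments_plus_late', we get 43.5.

43.5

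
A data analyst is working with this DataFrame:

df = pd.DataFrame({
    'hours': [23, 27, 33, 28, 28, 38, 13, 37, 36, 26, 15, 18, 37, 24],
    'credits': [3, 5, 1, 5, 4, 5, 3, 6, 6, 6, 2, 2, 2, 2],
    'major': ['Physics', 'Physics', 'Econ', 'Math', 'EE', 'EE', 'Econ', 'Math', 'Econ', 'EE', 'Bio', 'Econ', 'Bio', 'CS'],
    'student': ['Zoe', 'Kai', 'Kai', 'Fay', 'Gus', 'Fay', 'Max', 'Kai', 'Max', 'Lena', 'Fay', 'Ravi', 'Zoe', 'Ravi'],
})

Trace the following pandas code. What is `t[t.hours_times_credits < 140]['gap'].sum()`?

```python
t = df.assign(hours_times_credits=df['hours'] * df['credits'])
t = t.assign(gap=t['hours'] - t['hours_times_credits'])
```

-358

add column hours_times_credits = df['hours'] * df['credits']:
    hours  credits    major student  hours_times_credits
0      23        3  Physics     Zoe                   69
1      27        5  Physics     Kai                  135
2      33        1     Econ     Kai                   33
3      28        5     Math     Fay                  140
4      28        4       EE     Gus                  112
5      38        5       EE     Fay                  190
6      13        3     Econ     Max                   39
7      37        6     Math     Kai                  222
8      36        6     Econ     Max                  216
9      26        6       EE    Lena                  156
10     15        2      Bio     Fay                   30
11     18        2     Econ    Ravi                   36
12     37        2      Bio     Zoe                   74
13     24        2       CS    Ravi                   48
add column gap = t['hours'] - t['hours_times_credits']:
    hours  credits    major student  hours_times_credits  gap
0      23        3  Physics     Zoe                   69  -46
1      27        5  Physics     Kai                  135 -108
2      33        1     Econ     Kai                   33    0
3      28        5     Math     Fay                  140 -112
4      28        4       EE     Gus                  112  -84
5      38        5       EE     Fay                  190 -152
6      13        3     Econ     Max                   39  -26
7      37        6     Math     Kai                  222 -185
8      36        6     Econ     Max                  216 -180
9      26        6       EE    Lena                  156 -130
10     15        2      Bio     Fay                   30  -15
11     18        2     Econ    Ravi                   36  -18
12     37        2      Bio     Zoe                   74  -37
13     24        2       CS    Ravi                   48  -24
filter rows where hours_times_credits < 140:
    hours  credits    major student  hours_times_credits  gap
0      23        3  Physics     Zoe                   69  -46
1      27        5  Physics     Kai                  135 -108
2      33        1     Econ     Kai                   33    0
4      28        4       EE     Gus                  112  -84
6      13        3     Econ     Max                   39  -26
10     15        2      Bio     Fay                   30  -15
11     18        2     Econ    Ravi                   36  -18
12     37        2      Bio     Zoe                   74  -37
13     24        2       CS    Ravi                   48  -24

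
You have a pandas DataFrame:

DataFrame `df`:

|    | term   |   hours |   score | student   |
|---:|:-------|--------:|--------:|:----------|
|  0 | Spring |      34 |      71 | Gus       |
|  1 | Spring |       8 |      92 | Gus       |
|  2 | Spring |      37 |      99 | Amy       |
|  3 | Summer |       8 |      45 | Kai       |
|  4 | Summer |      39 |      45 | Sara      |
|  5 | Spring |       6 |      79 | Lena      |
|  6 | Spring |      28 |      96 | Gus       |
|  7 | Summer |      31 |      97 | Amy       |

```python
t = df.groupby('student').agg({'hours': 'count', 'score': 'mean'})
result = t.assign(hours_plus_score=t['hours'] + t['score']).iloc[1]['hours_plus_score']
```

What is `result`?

group by student: count(hours), mean(score):
         hours      score
student                  
Amy          2  98.000000
Gus          3  86.333333
Kai          1  45.000000
Lena         1  79.000000
Sara         1  45.000000
add column hours_plus_score = t['hours'] + t['score']:
         hours      score  hours_plus_score
student                                    
Amy          2  98.000000        100.000000
Gus          3  86.333333         89.333333
Kai          1  45.000000         46.000000
Lena         1  79.000000         80.000000
Sara         1  45.000000         46.000000
Taking the value at position 1, column 'hours_plus_score' gives 89.3333333333.

89.3333333333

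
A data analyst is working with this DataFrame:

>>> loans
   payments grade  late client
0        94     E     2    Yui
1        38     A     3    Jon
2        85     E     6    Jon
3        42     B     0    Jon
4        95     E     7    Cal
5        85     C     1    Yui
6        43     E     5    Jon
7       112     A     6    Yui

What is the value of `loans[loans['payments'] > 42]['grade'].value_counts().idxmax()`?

filter rows where payments > 42:
   payments grade  late client
0        94     E     2    Yui
2        85     E     6    Jon
4        95     E     7    Cal
5        85     C     1    Yui
6        43     E     5    Jon
7       112     A     6    Yui
value_counts of grade:
grade
E    4
C    1
A    1
Name: count, dtype: int64

E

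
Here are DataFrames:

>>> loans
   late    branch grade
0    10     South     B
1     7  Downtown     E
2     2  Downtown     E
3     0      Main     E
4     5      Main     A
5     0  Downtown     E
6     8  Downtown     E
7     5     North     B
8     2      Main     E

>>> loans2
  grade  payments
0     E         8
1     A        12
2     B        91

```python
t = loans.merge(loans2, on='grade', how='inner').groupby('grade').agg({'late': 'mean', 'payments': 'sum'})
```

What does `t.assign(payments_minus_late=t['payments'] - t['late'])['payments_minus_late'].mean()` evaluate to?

75.4444444444

merge on 'grade' (how='inner') → 9 rows:
   late    branch grade  payments
0    10     South     B        91
1     7  Downtown     E         8
2     2  Downtown     E         8
3     0      Main     E         8
4     5      Main     A        12
5     0  Downtown     E         8
6     8  Downtown     E         8
7     5     North     B        91
8     2      Main     E         8
group by grade: mean(late), sum(payments):
           late  payments
grade                    
A      5.000000        12
B      7.500000       182
E      3.166667        48
add column payments_minus_late = t['payments'] - t['late']:
           late  payments  payments_minus_late
grade                                         
A      5.000000        12             7.000000
B      7.500000       182           174.500000
E      3.166667        48            44.833333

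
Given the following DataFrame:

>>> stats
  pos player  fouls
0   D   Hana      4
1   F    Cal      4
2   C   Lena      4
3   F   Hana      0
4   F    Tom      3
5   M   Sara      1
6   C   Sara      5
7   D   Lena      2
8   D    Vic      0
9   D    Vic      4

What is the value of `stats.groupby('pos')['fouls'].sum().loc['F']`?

group by pos, sum of fouls:
pos
C     9
D    10
F     7
M     1
Name: fouls, dtype: int64
Then the value at index 'F': 7

7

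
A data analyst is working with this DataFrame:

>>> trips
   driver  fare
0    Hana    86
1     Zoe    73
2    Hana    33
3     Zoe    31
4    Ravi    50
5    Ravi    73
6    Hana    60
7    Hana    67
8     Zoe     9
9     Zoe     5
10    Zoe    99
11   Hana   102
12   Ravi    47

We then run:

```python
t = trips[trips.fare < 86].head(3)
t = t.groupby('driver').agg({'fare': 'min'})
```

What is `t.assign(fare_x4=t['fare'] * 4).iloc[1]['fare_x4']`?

filter rows where fare < 86:
   driver  fare
1     Zoe    73
2    Hana    33
3     Zoe    31
4    Ravi    50
5    Ravi    73
6    Hana    60
7    Hana    67
8     Zoe     9
9     Zoe     5
12   Ravi    47
take first 3 rows:
  driver  fare
1    Zoe    73
2   Hana    33
3    Zoe    31
group by driver, min of fare:
        fare
driver      
Hana      33
Zoe       31
add column fare_x4 = t['fare'] * 4:
        fare  fare_x4
driver               
Hana      33      132
Zoe       31      124
Finally, value at position 1, column 'fare_x4' = 124.

124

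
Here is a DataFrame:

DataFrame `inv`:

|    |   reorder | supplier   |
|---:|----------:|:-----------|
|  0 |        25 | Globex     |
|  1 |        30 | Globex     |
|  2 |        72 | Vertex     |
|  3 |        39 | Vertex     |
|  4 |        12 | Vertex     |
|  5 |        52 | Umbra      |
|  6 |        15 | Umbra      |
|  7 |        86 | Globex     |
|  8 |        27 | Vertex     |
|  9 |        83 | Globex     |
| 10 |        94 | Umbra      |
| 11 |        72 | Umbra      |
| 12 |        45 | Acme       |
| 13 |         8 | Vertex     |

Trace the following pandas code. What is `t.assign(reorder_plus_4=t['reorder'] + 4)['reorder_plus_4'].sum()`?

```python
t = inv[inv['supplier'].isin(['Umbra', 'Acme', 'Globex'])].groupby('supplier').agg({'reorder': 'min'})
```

97

filter rows where supplier in ['Umbra', 'Acme', 'Globex']:
    reorder supplier
0        25   Globex
1        30   Globex
5        52    Umbra
6        15    Umbra
7        86   Globex
9        83   Globex
10       94    Umbra
11       72    Umbra
12       45     Acme
group by supplier, min of reorder:
          reorder
supplier         
Acme           45
Globex         25
Umbra          15
add column reorder_plus_4 = t['reorder'] + 4:
          reorder  reorder_plus_4
supplier                         
Acme           45              49
Globex         25              29
Umbra          15              19
Hence 97.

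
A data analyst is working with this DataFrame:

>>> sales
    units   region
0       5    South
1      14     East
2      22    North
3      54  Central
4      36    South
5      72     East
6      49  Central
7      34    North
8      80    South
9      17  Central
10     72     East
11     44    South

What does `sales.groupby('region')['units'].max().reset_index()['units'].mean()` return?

60.0

group by region, max of units:
region
Central    54
East       72
North      34
South      80
Name: units, dtype: int64
reset_index():
    region  units
0  Central     54
1     East     72
2    North     34
3    South     80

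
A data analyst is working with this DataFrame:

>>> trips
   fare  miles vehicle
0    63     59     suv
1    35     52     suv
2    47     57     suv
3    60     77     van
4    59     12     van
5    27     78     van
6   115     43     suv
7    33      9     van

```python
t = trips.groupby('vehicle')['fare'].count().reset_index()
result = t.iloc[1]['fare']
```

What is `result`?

group by vehicle, count of fare:
vehicle
suv    4
van    4
Name: fare, dtype: int64
reset_index():
  vehicle  fare
0     suv     4
1     van     4
Finally, value at position 1, column 'fare' = 4.

4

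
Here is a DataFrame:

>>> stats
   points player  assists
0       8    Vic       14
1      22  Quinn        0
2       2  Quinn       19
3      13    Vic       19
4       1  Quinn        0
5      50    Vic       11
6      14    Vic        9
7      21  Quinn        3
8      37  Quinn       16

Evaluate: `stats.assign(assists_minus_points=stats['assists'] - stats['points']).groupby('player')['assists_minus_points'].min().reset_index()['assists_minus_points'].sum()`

-61

add column assists_minus_points = stats['assists'] - stats['points']:
   points player  assists  assists_minus_points
0       8    Vic       14                     6
1      22  Quinn        0                   -22
2       2  Quinn       19                    17
3      13    Vic       19                     6
4       1  Quinn        0                    -1
5      50    Vic       11                   -39
6      14    Vic        9                    -5
7      21  Quinn        3                   -18
8      37  Quinn       16                   -21
group by player, min of assists_minus_points:
player
Quinn   -22
Vic     -39
Name: assists_minus_points, dtype: int64
reset_index():
  player  assists_minus_points
0  Quinn                   -22
1    Vic                   -39
The sum of column 'assists_minus_points' is -61.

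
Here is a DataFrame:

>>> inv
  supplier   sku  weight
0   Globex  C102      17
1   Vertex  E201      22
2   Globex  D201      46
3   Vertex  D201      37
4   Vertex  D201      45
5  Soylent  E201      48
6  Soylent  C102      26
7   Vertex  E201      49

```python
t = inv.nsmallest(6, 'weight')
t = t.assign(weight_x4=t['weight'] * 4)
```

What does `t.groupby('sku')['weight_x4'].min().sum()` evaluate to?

304

take 6 rows with smallest weight:
  supplier   sku  weight
0   Globex  C102      17
1   Vertex  E201      22
6  Soylent  C102      26
3   Vertex  D201      37
4   Vertex  D201      45
2   Globex  D201      46
add column weight_x4 = t['weight'] * 4:
  supplier   sku  weight  weight_x4
0   Globex  C102      17         68
1   Vertex  E201      22         88
6  Soylent  C102      26        104
3   Vertex  D201      37        148
4   Vertex  D201      45        180
2   Globex  D201      46        184
group by sku, min of weight_x4:
sku
C102     68
D201    148
E201     88
Name: weight_x4, dtype: int64
Then the sum of the resulting series: 304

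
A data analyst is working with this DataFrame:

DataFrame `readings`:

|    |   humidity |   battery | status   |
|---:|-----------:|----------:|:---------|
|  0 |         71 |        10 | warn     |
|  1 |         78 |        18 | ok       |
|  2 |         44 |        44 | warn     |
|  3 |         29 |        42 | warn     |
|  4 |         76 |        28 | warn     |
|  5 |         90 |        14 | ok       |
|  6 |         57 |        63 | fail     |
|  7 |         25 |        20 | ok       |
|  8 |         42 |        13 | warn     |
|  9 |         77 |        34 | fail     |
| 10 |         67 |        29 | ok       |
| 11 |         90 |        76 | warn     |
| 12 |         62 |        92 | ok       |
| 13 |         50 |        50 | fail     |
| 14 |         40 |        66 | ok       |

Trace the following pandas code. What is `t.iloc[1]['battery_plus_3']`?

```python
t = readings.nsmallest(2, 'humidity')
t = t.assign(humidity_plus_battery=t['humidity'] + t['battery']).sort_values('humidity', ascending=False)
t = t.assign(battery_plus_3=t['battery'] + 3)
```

take 2 rows with smallest humidity:
   humidity  battery status
7        25       20     ok
3        29       42   warn
add column humidity_plus_battery = t['humidity'] + t['battery']:
   humidity  battery status  humidity_plus_battery
7        25       20     ok                     45
3        29       42   warn                     71
sort by humidity descending:
   humidity  battery status  humidity_plus_battery
3        29       42   warn                     71
7        25       20     ok                     45
add column battery_plus_3 = t['battery'] + 3:
   humidity  battery status  humidity_plus_battery  battery_plus_3
3        29       42   warn                     71              45
7        25       20     ok                     45              23
Taking the value at position 1, column 'battery_plus_3' gives 23.

23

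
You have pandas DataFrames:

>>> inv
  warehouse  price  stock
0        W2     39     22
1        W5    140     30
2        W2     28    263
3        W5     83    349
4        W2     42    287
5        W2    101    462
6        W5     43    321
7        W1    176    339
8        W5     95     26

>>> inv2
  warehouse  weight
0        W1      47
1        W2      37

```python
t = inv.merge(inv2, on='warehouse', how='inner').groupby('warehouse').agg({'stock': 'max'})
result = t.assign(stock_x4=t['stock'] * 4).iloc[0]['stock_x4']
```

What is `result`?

1356

merge on 'warehouse' (how='inner') → 5 rows:
  warehouse  price  stock  weight
0        W2     39     22      37
1        W2     28    263      37
2        W2     42    287      37
3        W2    101    462      37
4        W1    176    339      47
group by warehouse, max of stock:
           stock
warehouse       
W1           339
W2           462
add column stock_x4 = t['stock'] * 4:
           stock  stock_x4
warehouse                 
W1           339      1356
W2           462      1848
The value at position 0, column 'stock_x4' is 1356.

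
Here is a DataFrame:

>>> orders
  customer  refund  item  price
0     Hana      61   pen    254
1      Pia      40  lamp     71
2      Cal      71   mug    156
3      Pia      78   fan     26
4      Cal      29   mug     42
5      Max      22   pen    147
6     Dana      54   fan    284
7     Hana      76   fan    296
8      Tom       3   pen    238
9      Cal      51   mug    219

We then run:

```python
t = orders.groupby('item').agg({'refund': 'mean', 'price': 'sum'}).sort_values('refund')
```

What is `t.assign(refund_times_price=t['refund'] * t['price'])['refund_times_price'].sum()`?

84163.0

group by item: mean(refund), sum(price):
         refund  price
item                  
fan   69.333333    606
lamp  40.000000     71
mug   50.333333    417
pen   28.666667    639
sort by refund:
         refund  price
item                  
pen   28.666667    639
lamp  40.000000     71
mug   50.333333    417
fan   69.333333    606
add column refund_times_price = t['refund'] * t['price']:
         refund  price  refund_times_price
item                                      
pen   28.666667    639             18318.0
lamp  40.000000     71              2840.0
mug   50.333333    417             20989.0
fan   69.333333    606             42016.0
Taking the sum of column 'refund_times_price' gives 84163.0.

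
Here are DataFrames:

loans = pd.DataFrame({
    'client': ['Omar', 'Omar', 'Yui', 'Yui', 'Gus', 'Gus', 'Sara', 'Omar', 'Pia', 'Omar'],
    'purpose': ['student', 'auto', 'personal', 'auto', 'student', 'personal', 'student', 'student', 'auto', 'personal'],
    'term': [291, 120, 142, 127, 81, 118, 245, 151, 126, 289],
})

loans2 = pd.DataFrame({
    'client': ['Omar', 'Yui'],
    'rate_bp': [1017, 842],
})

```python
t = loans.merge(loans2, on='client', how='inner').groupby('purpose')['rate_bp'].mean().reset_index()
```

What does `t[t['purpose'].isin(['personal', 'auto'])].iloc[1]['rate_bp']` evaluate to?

merge on 'client' (how='inner') → 6 rows:
  client   purpose  term  rate_bp
0   Omar   student   291     1017
1   Omar      auto   120     1017
2    Yui  personal   142      842
3    Yui      auto   127      842
4   Omar   student   151     1017
5   Omar  personal   289     1017
group by purpose, mean of rate_bp:
purpose
auto         929.5
personal     929.5
student     1017.0
Name: rate_bp, dtype: float64
reset_index():
    purpose  rate_bp
0      auto    929.5
1  personal    929.5
2   student   1017.0
filter rows where purpose in ['personal', 'auto']:
    purpose  rate_bp
0      auto    929.5
1  personal    929.5
The value at position 1, column 'rate_bp' is 929.5.

929.5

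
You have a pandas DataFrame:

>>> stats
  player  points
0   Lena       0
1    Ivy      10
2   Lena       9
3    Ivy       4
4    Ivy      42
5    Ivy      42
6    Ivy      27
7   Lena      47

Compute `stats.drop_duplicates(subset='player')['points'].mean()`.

drop duplicate player (keep=first):
  player  points
0   Lena       0
1    Ivy      10
Reading off the mean of column 'points', we get 5.0.

5.0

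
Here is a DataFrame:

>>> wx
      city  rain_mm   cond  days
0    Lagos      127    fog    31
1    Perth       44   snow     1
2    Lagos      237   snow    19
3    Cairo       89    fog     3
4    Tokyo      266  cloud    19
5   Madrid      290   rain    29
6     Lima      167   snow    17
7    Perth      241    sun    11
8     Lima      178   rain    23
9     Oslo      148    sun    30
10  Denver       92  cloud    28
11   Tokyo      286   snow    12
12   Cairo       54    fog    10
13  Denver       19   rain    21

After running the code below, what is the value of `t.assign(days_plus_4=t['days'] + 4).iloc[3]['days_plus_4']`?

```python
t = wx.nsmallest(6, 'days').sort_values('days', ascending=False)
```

take 6 rows with smallest days:
     city  rain_mm  cond  days
1   Perth       44  snow     1
3   Cairo       89   fog     3
12  Cairo       54   fog    10
7   Perth      241   sun    11
11  Tokyo      286  snow    12
6    Lima      167  snow    17
sort by days descending:
     city  rain_mm  cond  days
6    Lima      167  snow    17
11  Tokyo      286  snow    12
7   Perth      241   sun    11
12  Cairo       54   fog    10
3   Cairo       89   fog     3
1   Perth       44  snow     1
add column days_plus_4 = t['days'] + 4:
     city  rain_mm  cond  days  days_plus_4
6    Lima      167  snow    17           21
11  Tokyo      286  snow    12           16
7   Perth      241   sun    11           15
12  Cairo       54   fog    10           14
3   Cairo       89   fog     3            7
1   Perth       44  snow     1            5

14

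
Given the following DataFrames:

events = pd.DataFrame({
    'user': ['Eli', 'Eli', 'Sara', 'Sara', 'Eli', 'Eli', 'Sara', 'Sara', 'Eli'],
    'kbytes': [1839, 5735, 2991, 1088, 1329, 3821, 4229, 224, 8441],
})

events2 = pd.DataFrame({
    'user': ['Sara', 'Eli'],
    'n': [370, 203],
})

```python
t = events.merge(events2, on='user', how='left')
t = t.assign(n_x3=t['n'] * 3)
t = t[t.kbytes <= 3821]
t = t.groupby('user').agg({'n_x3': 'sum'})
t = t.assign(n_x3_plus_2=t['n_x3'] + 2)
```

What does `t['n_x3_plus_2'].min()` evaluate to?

1829

merge on 'user' (how='left') → 9 rows:
   user  kbytes    n
0   Eli    1839  203
1   Eli    5735  203
2  Sara    2991  370
3  Sara    1088  370
4   Eli    1329  203
5   Eli    3821  203
6  Sara    4229  370
7  Sara     224  370
8   Eli    8441  203
add column n_x3 = t['n'] * 3:
   user  kbytes    n  n_x3
0   Eli    1839  203   609
1   Eli    5735  203   609
2  Sara    2991  370  1110
3  Sara    1088  370  1110
4   Eli    1329  203   609
5   Eli    3821  203   609
6  Sara    4229  370  1110
7  Sara     224  370  1110
8   Eli    8441  203   609
filter rows where kbytes <= 3821:
   user  kbytes    n  n_x3
0   Eli    1839  203   609
2  Sara    2991  370  1110
3  Sara    1088  370  1110
4   Eli    1329  203   609
5   Eli    3821  203   609
7  Sara     224  370  1110
group by user, sum of n_x3:
      n_x3
user      
Eli   1827
Sara  3330
add column n_x3_plus_2 = t['n_x3'] + 2:
      n_x3  n_x3_plus_2
user                   
Eli   1827         1829
Sara  3330         3332
min of column 'n_x3_plus_2' → 1829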